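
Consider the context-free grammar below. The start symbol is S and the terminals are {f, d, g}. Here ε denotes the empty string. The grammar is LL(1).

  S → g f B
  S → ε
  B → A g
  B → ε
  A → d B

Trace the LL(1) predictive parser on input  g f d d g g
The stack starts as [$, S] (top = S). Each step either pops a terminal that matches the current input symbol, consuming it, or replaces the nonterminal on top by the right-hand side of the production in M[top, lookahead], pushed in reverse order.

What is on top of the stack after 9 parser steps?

B

     Stack      Input          Action
  1  $ S        g f d d g g $  expand S → g f B
  2  $ B f g    g f d d g g $  match g
  3  $ B f      f d d g g $    match f
  4  $ B        d d g g $      expand B → A g
  5  $ g A      d d g g $      expand A → d B
  6  $ g B d    d d g g $      match d
  7  $ g B      d g g $        expand B → A g
  8  $ g g A    d g g $        expand A → d B
  9  $ g g B d  d g g $        match d
Stack after step 9: $ g g B (top = B).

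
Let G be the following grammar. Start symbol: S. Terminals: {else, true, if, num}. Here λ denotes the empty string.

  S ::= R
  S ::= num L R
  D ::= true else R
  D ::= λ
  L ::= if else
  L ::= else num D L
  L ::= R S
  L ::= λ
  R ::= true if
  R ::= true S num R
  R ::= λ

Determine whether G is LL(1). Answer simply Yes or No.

FIRST(S) = {λ, num, true}
FIRST(D) = {λ, true}
FIRST(L) = {λ, else, if, num, true}
FIRST(R) = {λ, true}
FOLLOW(S) = {$, num, true}
FOLLOW(D) = {$, else, if, num, true}
FOLLOW(L) = {$, num, true}
FOLLOW(R) = {$, else, if, num, true}
Cell M[D, true] receives both D ::= true else R and D ::= λ — the grammar is not LL(1).

No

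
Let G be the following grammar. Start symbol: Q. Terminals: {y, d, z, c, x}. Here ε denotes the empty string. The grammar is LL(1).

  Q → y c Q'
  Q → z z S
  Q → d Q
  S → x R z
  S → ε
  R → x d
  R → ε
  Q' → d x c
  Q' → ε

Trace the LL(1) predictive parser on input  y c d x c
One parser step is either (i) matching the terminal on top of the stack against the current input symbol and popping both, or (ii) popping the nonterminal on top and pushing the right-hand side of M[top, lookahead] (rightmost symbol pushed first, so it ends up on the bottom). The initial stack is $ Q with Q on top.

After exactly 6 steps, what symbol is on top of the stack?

c

     Stack     Input        Action
  1  $ Q       y c d x c $  expand Q → y c Q'
  2  $ Q' c y  y c d x c $  match y
  3  $ Q' c    c d x c $    match c
  4  $ Q'      d x c $      expand Q' → d x c
  5  $ c x d   d x c $      match d
  6  $ c x     x c $        match x
Stack after step 6: $ c (top = c).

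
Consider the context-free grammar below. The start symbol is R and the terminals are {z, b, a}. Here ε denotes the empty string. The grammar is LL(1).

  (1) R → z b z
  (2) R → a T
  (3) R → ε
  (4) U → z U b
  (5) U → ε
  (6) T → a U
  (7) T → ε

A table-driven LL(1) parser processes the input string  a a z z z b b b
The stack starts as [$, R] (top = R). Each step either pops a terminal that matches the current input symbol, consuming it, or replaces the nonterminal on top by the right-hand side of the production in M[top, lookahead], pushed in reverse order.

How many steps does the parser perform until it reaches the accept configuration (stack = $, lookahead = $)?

14

step 1: stack=$ R  input=a a z z z b b b $  — expand R → a T
step 2: stack=$ T a  input=a a z z z b b b $  — match a
step 3: stack=$ T  input=a z z z b b b $  — expand T → a U
step 4: stack=$ U a  input=a z z z b b b $  — match a
step 5: stack=$ U  input=z z z b b b $  — expand U → z U b
step 6: stack=$ b U z  input=z z z b b b $  — match z
step 7: stack=$ b U  input=z z b b b $  — expand U → z U b
step 8: stack=$ b b U z  input=z z b b b $  — match z
step 9: stack=$ b b U  input=z b b b $  — expand U → z U b
step 10: stack=$ b b b U z  input=z b b b $  — match z
step 11: stack=$ b b b U  input=b b b $  — expand U → ε
step 12: stack=$ b b b  input=b b b $  — match b
step 13: stack=$ b b  input=b b $  — match b
step 14: stack=$ b  input=b $  — match b
Accept reached after 14 steps.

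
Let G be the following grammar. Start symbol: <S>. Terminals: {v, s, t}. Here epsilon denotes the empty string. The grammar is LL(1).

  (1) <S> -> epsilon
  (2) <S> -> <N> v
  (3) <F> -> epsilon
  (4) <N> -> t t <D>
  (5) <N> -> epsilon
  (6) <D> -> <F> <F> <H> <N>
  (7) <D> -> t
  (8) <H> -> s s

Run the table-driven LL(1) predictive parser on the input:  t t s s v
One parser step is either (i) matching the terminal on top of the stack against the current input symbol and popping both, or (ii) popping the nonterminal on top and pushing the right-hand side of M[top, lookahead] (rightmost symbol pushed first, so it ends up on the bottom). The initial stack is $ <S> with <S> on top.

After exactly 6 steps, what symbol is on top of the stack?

step 1: stack=$ <S>  input=t t s s v $  — expand <S> -> <N> v
step 2: stack=$ v <N>  input=t t s s v $  — expand <N> -> t t <D>
step 3: stack=$ v <D> t t  input=t t s s v $  — match t
step 4: stack=$ v <D> t  input=t s s v $  — match t
step 5: stack=$ v <D>  input=s s v $  — expand <D> -> <F> <F> <H> <N>
step 6: stack=$ v <N> <H> <F> <F>  input=s s v $  — expand <F> -> epsilon
Stack after step 6: $ v <N> <H> <F> (top = <F>).

<F>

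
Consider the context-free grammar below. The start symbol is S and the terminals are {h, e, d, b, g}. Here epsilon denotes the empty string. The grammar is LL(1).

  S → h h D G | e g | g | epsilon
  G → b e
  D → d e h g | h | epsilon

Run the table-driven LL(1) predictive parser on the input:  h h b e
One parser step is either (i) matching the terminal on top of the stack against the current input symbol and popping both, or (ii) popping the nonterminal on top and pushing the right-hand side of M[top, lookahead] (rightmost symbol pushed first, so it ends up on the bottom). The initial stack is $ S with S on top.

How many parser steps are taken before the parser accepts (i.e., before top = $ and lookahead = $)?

7

step 1: stack=$ S  input=h h b e $  — expand S → h h D G
step 2: stack=$ G D h h  input=h h b e $  — match h
step 3: stack=$ G D h  input=h b e $  — match h
step 4: stack=$ G D  input=b e $  — expand D → epsilon
step 5: stack=$ G  input=b e $  — expand G → b e
step 6: stack=$ e b  input=b e $  — match b
step 7: stack=$ e  input=e $  — match e
Accept reached after 7 steps.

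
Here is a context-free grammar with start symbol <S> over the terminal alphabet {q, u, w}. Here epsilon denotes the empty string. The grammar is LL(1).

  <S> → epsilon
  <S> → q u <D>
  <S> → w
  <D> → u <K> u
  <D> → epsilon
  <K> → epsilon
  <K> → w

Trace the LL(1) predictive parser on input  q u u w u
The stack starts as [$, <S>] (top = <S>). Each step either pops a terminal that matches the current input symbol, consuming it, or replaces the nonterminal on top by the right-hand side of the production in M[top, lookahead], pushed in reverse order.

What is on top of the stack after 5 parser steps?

<K>

     Stack      Input        Action
  1  $ <S>      q u u w u $  expand <S> → q u <D>
  2  $ <D> u q  q u u w u $  match q
  3  $ <D> u    u u w u $    match u
  4  $ <D>      u w u $      expand <D> → u <K> u
  5  $ u <K> u  u w u $      match u
Stack after step 5: $ u <K> (top = <K>).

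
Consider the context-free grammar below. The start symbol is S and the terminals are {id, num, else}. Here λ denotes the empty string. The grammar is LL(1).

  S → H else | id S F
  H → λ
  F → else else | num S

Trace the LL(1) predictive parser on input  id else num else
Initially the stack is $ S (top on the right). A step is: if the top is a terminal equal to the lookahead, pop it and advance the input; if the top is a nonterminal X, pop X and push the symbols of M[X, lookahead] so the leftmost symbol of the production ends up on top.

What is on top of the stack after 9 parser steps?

step 1: stack=$ S  input=id else num else $  — expand S → id S F
step 2: stack=$ F S id  input=id else num else $  — match id
step 3: stack=$ F S  input=else num else $  — expand S → H else
step 4: stack=$ F else H  input=else num else $  — expand H → λ
step 5: stack=$ F else  input=else num else $  — match else
step 6: stack=$ F  input=num else $  — expand F → num S
step 7: stack=$ S num  input=num else $  — match num
step 8: stack=$ S  input=else $  — expand S → H else
step 9: stack=$ else H  input=else $  — expand H → λ
Stack after step 9: $ else (top = else).

else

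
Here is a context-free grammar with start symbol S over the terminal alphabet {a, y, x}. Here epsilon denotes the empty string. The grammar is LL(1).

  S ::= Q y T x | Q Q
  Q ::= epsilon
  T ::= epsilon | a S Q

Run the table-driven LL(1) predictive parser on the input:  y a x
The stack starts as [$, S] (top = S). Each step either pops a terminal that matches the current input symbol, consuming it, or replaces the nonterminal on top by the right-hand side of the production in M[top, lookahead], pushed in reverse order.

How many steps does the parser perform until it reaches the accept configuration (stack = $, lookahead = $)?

      Stack      Input    Action
   1  $ S        y a x $  expand S ::= Q y T x
   2  $ x T y Q  y a x $  expand Q ::= epsilon
   3  $ x T y    y a x $  match y
   4  $ x T      a x $    expand T ::= a S Q
   5  $ x Q S a  a x $    match a
   6  $ x Q S    x $      expand S ::= Q Q
   7  $ x Q Q Q  x $      expand Q ::= epsilon
   8  $ x Q Q    x $      expand Q ::= epsilon
   9  $ x Q      x $      expand Q ::= epsilon
  10  $ x        x $      match x
Accept reached after 10 steps.

10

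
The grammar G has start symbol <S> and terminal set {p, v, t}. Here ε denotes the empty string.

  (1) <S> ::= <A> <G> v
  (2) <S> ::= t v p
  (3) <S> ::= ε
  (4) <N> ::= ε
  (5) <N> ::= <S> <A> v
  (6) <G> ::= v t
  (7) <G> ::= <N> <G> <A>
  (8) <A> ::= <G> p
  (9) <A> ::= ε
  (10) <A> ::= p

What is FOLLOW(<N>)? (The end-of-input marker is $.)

{p, t, v}

FIRST(<S>) = {ε, p, t, v}  (via <A> <G> v)
FIRST(<N>) = {ε, p, t, v}  (via <S> <A> v)
FIRST(<G>) = {p, t, v}  (via <N> <G> <A>)
FIRST(<A>) = {ε, p, t, v}  (via <G> p)
FOLLOW(<S>) includes $ since <S> is the start symbol.
FOLLOW(<S>): in <N>::=<S> <A> v, <S> is followed by <A> v with FIRST {p, t, v}. Thus FOLLOW(<S>) = {$, p, t, v}.
FOLLOW(<N>): in <G>::=<N> <G> <A>, <N> is followed by <G> <A> with FIRST {p, t, v}. Thus FOLLOW(<N>) = {p, t, v}.
FOLLOW(<G>): in <S>::=<A> <G> v, <G> is followed by v with FIRST {v}; in <G>::=<N> <G> <A>, <G> is followed by <A> with FIRST {ε, p, t, v}; in <G>::=<N> <G> <A>, the suffix after <G> is nullable (adds nothing new); in <A>::=<G> p, <G> is followed by p with FIRST {p}. Thus FOLLOW(<G>) = {p, t, v}.
FOLLOW(<A>): in <S>::=<A> <G> v, <A> is followed by <G> v with FIRST {p, t, v}; in <N>::=<S> <A> v, <A> is followed by v with FIRST {v}; in <G>::=<N> <G> <A>, the suffix after <A> is empty, so FOLLOW(<A>) ⊇ FOLLOW(<G>) = {p, t, v}. Thus FOLLOW(<A>) = {p, t, v}.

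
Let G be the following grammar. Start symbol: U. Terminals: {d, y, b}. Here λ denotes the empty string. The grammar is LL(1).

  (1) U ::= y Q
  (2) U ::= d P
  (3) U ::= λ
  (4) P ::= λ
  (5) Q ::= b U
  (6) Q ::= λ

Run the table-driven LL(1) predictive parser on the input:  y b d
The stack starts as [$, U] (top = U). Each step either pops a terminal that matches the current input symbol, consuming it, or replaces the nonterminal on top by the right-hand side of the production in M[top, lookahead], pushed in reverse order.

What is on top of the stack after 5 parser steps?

d

step 1: stack=$ U  input=y b d $  — expand U ::= y Q
step 2: stack=$ Q y  input=y b d $  — match y
step 3: stack=$ Q  input=b d $  — expand Q ::= b U
step 4: stack=$ U b  input=b d $  — match b
step 5: stack=$ U  input=d $  — expand U ::= d P
Stack after step 5: $ P d (top = d).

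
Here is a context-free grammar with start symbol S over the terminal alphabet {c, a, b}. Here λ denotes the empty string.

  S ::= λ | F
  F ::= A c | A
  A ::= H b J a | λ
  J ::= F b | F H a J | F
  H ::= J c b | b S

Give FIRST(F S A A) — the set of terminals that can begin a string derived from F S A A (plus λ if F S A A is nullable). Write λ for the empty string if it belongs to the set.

FIRST(S): from S::=λ we get {λ}; from S::=F we get {λ, b, c}. So FIRST(S) = {λ, b, c}.
FIRST(F): from F::=A c we get {b, c}; from F::=A we get {λ, b, c}. So FIRST(F) = {λ, b, c}.
FIRST(A): from A::=H b J a we get {b, c}; from A::=λ we get {λ}. So FIRST(A) = {λ, b, c}.
FIRST(J): from J::=F b we get {b, c}; from J::=F H a J we get {b, c}; from J::=F we get {λ, b, c}. So FIRST(J) = {λ, b, c}.
FIRST(H): from H::=J c b we get {b, c}; from H::=b S we get {b}. So FIRST(H) = {b, c}.
FIRST(F S A A): take FIRST of each symbol in turn, carrying on past any symbol whose FIRST contains λ; result {λ, b, c}.

{λ, b, c}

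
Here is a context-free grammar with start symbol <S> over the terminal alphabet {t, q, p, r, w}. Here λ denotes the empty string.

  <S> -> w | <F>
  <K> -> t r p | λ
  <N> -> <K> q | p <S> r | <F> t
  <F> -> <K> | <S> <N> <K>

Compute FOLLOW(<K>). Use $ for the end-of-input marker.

FIRST(<K>): from <K>->t r p we get {t}; from <K>->λ we get {λ}. So FIRST(<K>) = {λ, t}.
FIRST(<S>): from <S>->w we get {w}; from <S>-><F> we get {λ, p, q, t, w}. So FIRST(<S>) = {λ, p, q, t, w}.
FIRST(<N>): from <N>-><K> q we get {q, t}; from <N>->p <S> r we get {p}; from <N>-><F> t we get {p, q, t, w}. So FIRST(<N>) = {p, q, t, w}.
FIRST(<F>): from <F>-><K> we get {λ, t}; from <F>-><S> <N> <K> we get {p, q, t, w}. So FIRST(<F>) = {λ, p, q, t, w}.
FOLLOW(<S>) includes $ since <S> is the start symbol.
FOLLOW(<S>): in <N>->p <S> r, <S> is followed by r with FIRST {r}; in <F>-><S> <N> <K>, <S> is followed by <N> <K> with FIRST {p, q, t, w}. Thus FOLLOW(<S>) = {$, p, q, r, t, w}.
FOLLOW(<F>): in <S>-><F>, the suffix after <F> is empty, so FOLLOW(<F>) ⊇ FOLLOW(<S>) = {$, p, q, r, t, w}; in <N>-><F> t, <F> is followed by t with FIRST {t}. Thus FOLLOW(<F>) = {$, p, q, r, t, w}.
FOLLOW(<K>): in <N>-><K> q, <K> is followed by q with FIRST {q}; in <F>-><K>, the suffix after <K> is empty, so FOLLOW(<K>) ⊇ FOLLOW(<F>) = {$, p, q, r, t, w}; in <F>-><S> <N> <K>, the suffix after <K> is empty, so FOLLOW(<K>) ⊇ FOLLOW(<F>) = {$, p, q, r, t, w}. Thus FOLLOW(<K>) = {$, p, q, r, t, w}.
FOLLOW(<N>): in <F>-><S> <N> <K>, <N> is followed by <K> with FIRST {λ, t}; in <F>-><S> <N> <K>, the suffix after <N> is nullable, so FOLLOW(<N>) ⊇ FOLLOW(<F>) = {$, p, q, r, t, w}. Thus FOLLOW(<N>) = {$, p, q, r, t, w}.

{$, p, q, r, t, w}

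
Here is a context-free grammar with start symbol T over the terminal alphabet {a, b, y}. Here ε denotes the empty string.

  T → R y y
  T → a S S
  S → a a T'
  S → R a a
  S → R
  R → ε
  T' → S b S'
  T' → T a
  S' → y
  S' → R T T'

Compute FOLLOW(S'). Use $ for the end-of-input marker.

FIRST(R) = {ε}
FIRST(T) = {a, y}  (via R y y)
FIRST(S) = {ε, a}  (via R a a, R)
FIRST(T') = {a, b, y}  (via S b S', T a)
FIRST(S') = {a, y}  (via R T T')
FOLLOW(T) includes $ since T is the start symbol.
FOLLOW(T): in T'→T a, T is followed by a with FIRST {a}; in S'→R T T', T is followed by T' with FIRST {a, b, y}. Thus FOLLOW(T) = {$, a, b, y}.
FOLLOW(S): in T→a S S (occurrence 1), S is followed by S with FIRST {ε, a}; in T→a S S (occurrence 1), the suffix after S is nullable, so FOLLOW(S) ⊇ FOLLOW(T) = {$, a, b, y}; in T→a S S (occurrence 2), the suffix after S is empty, so FOLLOW(S) ⊇ FOLLOW(T) = {$, a, b, y}; in T'→S b S', S is followed by b S' with FIRST {b}. Thus FOLLOW(S) = {$, a, b, y}.
FOLLOW(R): in T→R y y, R is followed by y y with FIRST {y}; in S→R a a, R is followed by a a with FIRST {a}; in S→R, the suffix after R is empty, so FOLLOW(R) ⊇ FOLLOW(S) = {$, a, b, y}; in S'→R T T', R is followed by T T' with FIRST {a, y}. Thus FOLLOW(R) = {$, a, b, y}.
FOLLOW(T'): in S→a a T', the suffix after T' is empty, so FOLLOW(T') ⊇ FOLLOW(S) = {$, a, b, y}; in S'→R T T', the suffix after T' is empty, so FOLLOW(T') ⊇ FOLLOW(S') = {$, a, b, y}. Thus FOLLOW(T') = {$, a, b, y}.
FOLLOW(S'): in T'→S b S', the suffix after S' is empty, so FOLLOW(S') ⊇ FOLLOW(T') = {$, a, b, y}. Thus FOLLOW(S') = {$, a, b, y}.

{$, a, b, y}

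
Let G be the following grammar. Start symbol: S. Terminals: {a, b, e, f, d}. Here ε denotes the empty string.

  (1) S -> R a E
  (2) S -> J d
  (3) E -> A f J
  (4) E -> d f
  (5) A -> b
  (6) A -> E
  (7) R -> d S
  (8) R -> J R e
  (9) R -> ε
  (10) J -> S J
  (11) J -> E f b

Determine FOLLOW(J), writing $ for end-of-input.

{$, a, b, d, e, f}

FIRST(S) = {a, b, d}  (via R a E, J d)
FIRST(E) = {b, d}  (via A f J)
FIRST(A) = {b, d}  (via E)
FIRST(J) = {a, b, d}  (via S J, E f b)
FIRST(R) = {ε, a, b, d}  (via J R e)
FOLLOW(S) includes $ since S is the start symbol.
FOLLOW(A): in E->A f J, A is followed by f J with FIRST {f}. Thus FOLLOW(A) = {f}.
FOLLOW(R): in S->R a E, R is followed by a E with FIRST {a}; in R->J R e, R is followed by e with FIRST {e}. Thus FOLLOW(R) = {a, e}.
FOLLOW(S): in R->d S, the suffix after S is empty, so FOLLOW(S) ⊇ FOLLOW(R) = {a, e}; in J->S J, S is followed by J with FIRST {a, b, d}. Thus FOLLOW(S) = {$, a, b, d, e}.
FOLLOW(E): in S->R a E, the suffix after E is empty, so FOLLOW(E) ⊇ FOLLOW(S) = {$, a, b, d, e}; in A->E, the suffix after E is empty, so FOLLOW(E) ⊇ FOLLOW(A) = {f}; in J->E f b, E is followed by f b with FIRST {f}. Thus FOLLOW(E) = {$, a, b, d, e, f}.
FOLLOW(J): in S->J d, J is followed by d with FIRST {d}; in E->A f J, the suffix after J is empty, so FOLLOW(J) ⊇ FOLLOW(E) = {$, a, b, d, e, f}; in R->J R e, J is followed by R e with FIRST {a, b, d, e}; in J->S J, the suffix after J is empty (adds nothing new). Thus FOLLOW(J) = {$, a, b, d, e, f}.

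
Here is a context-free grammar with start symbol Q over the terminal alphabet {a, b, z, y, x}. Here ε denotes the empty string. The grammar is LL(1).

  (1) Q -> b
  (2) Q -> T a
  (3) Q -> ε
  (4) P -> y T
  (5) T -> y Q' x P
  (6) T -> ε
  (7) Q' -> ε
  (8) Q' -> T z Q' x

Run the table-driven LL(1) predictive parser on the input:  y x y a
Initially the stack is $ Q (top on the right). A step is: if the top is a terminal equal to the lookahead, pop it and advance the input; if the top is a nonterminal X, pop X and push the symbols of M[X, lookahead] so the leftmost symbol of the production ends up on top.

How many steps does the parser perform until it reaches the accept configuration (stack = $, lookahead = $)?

9

step 1: stack=$ Q  input=y x y a $  — expand Q -> T a
step 2: stack=$ a T  input=y x y a $  — expand T -> y Q' x P
step 3: stack=$ a P x Q' y  input=y x y a $  — match y
step 4: stack=$ a P x Q'  input=x y a $  — expand Q' -> ε
step 5: stack=$ a P x  input=x y a $  — match x
step 6: stack=$ a P  input=y a $  — expand P -> y T
step 7: stack=$ a T y  input=y a $  — match y
step 8: stack=$ a T  input=a $  — expand T -> ε
step 9: stack=$ a  input=a $  — match a
Accept reached after 9 steps.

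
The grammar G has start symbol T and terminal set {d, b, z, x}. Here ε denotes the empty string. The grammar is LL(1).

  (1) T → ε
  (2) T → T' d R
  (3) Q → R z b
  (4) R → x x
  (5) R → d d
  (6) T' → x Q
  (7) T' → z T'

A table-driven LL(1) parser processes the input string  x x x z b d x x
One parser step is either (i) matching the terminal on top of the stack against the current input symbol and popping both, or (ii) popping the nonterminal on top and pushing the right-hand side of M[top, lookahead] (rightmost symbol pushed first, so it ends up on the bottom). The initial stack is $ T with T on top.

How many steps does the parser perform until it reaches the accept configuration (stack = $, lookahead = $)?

13

step 1: stack=$ T  input=x x x z b d x x $  — expand T → T' d R
step 2: stack=$ R d T'  input=x x x z b d x x $  — expand T' → x Q
step 3: stack=$ R d Q x  input=x x x z b d x x $  — match x
step 4: stack=$ R d Q  input=x x z b d x x $  — expand Q → R z b
step 5: stack=$ R d b z R  input=x x z b d x x $  — expand R → x x
step 6: stack=$ R d b z x x  input=x x z b d x x $  — match x
step 7: stack=$ R d b z x  input=x z b d x x $  — match x
step 8: stack=$ R d b z  input=z b d x x $  — match z
step 9: stack=$ R d b  input=b d x x $  — match b
step 10: stack=$ R d  input=d x x $  — match d
step 11: stack=$ R  input=x x $  — expand R → x x
step 12: stack=$ x x  input=x x $  — match x
step 13: stack=$ x  input=x $  — match x
Accept reached after 13 steps.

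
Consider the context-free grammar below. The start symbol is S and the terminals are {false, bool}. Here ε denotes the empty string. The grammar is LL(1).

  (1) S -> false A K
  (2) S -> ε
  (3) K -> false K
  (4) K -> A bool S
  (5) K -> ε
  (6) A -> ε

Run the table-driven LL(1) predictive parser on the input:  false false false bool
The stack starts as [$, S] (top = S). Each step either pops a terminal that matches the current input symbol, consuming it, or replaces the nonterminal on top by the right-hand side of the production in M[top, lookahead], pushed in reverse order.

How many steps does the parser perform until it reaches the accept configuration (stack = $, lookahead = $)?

step 1: stack=$ S  input=false false false bool $  — expand S -> false A K
step 2: stack=$ K A false  input=false false false bool $  — match false
step 3: stack=$ K A  input=false false bool $  — expand A -> ε
step 4: stack=$ K  input=false false bool $  — expand K -> false K
step 5: stack=$ K false  input=false false bool $  — match false
step 6: stack=$ K  input=false bool $  — expand K -> false K
step 7: stack=$ K false  input=false bool $  — match false
step 8: stack=$ K  input=bool $  — expand K -> A bool S
step 9: stack=$ S bool A  input=bool $  — expand A -> ε
step 10: stack=$ S bool  input=bool $  — match bool
step 11: stack=$ S  input=$  — expand S -> ε
Accept reached after 11 steps.

11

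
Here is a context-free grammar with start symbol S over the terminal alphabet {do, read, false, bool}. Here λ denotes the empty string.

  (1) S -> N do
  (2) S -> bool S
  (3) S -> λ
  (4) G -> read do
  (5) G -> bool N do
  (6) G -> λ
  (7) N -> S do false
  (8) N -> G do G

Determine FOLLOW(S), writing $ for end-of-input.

FIRST(G): from G->read do we get {read}; from G->bool N do we get {bool}; from G->λ we get {λ}. So FIRST(G) = {λ, bool, read}.
FIRST(S): from S->N do we get {bool, do, read}; from S->bool S we get {bool}; from S->λ we get {λ}. So FIRST(S) = {λ, bool, do, read}.
FIRST(N): from N->S do false we get {bool, do, read}; from N->G do G we get {bool, do, read}. So FIRST(N) = {bool, do, read}.
FOLLOW(S) includes $ since S is the start symbol.
FOLLOW(S): in S->bool S, the suffix after S is empty (adds nothing new); in N->S do false, S is followed by do false with FIRST {do}. Thus FOLLOW(S) = {$, do}.
FOLLOW(N): in S->N do, N is followed by do with FIRST {do}; in G->bool N do, N is followed by do with FIRST {do}. Thus FOLLOW(N) = {do}.
FOLLOW(G): in N->G do G (occurrence 1), G is followed by do G with FIRST {do}; in N->G do G (occurrence 2), the suffix after G is empty, so FOLLOW(G) ⊇ FOLLOW(N) = {do}. Thus FOLLOW(G) = {do}.

{$, do}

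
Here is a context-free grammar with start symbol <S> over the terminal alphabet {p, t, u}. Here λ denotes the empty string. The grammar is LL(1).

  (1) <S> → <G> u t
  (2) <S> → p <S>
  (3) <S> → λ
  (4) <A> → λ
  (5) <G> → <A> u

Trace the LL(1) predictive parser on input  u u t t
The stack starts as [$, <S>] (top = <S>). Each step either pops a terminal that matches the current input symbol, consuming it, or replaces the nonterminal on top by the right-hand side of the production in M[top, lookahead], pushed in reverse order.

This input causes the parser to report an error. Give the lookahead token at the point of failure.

step 1: stack=$ <S>  input=u u t t $  — expand <S> → <G> u t
step 2: stack=$ t u <G>  input=u u t t $  — expand <G> → <A> u
step 3: stack=$ t u u <A>  input=u u t t $  — expand <A> → λ
step 4: stack=$ t u u  input=u u t t $  — match u
step 5: stack=$ t u  input=u t t $  — match u
step 6: stack=$ t  input=t t $  — match t
step 7: stack=$  input=t $  — error: stack empty but input remains

t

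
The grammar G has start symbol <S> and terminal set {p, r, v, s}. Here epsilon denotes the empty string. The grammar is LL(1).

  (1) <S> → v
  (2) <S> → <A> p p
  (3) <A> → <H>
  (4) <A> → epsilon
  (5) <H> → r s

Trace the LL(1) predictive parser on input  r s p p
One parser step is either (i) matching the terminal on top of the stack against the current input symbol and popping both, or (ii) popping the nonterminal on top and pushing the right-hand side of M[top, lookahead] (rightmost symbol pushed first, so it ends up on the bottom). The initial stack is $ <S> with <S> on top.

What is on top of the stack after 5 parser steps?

     Stack      Input      Action
  1  $ <S>      r s p p $  expand <S> → <A> p p
  2  $ p p <A>  r s p p $  expand <A> → <H>
  3  $ p p <H>  r s p p $  expand <H> → r s
  4  $ p p s r  r s p p $  match r
  5  $ p p s    s p p $    match s
Stack after step 5: $ p p (top = p).

p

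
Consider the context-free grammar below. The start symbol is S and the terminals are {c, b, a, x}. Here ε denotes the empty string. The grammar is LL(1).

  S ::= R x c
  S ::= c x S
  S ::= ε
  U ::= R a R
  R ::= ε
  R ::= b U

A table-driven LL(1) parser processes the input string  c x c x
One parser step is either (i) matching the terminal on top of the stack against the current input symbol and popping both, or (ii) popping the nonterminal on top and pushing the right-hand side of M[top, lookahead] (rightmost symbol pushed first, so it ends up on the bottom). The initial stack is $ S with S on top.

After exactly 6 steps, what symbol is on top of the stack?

     Stack    Input      Action
  1  $ S      c x c x $  expand S ::= c x S
  2  $ S x c  c x c x $  match c
  3  $ S x    x c x $    match x
  4  $ S      c x $      expand S ::= c x S
  5  $ S x c  c x $      match c
  6  $ S x    x $        match x
Stack after step 6: $ S (top = S).

S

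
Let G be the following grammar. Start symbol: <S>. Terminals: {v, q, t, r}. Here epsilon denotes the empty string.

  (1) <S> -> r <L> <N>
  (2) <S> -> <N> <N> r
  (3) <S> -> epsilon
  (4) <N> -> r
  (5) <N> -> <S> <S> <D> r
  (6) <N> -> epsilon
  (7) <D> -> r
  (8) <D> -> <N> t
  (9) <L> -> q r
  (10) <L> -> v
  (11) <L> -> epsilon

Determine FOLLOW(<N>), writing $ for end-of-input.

{$, r, t}

FIRST(<L>): from <L>->q r we get {q}; from <L>->v we get {v}; from <L>->epsilon we get {epsilon}. So FIRST(<L>) = {epsilon, q, v}.
FIRST(<S>): from <S>->r <L> <N> we get {r}; from <S>-><N> <N> r we get {r, t}; from <S>->epsilon we get {epsilon}. So FIRST(<S>) = {epsilon, r, t}.
FIRST(<N>): from <N>->r we get {r}; from <N>-><S> <S> <D> r we get {r, t}; from <N>->epsilon we get {epsilon}. So FIRST(<N>) = {epsilon, r, t}.
FIRST(<D>): from <D>->r we get {r}; from <D>-><N> t we get {r, t}. So FIRST(<D>) = {r, t}.
FOLLOW(<S>) includes $ since <S> is the start symbol.
FOLLOW(<S>): in <N>-><S> <S> <D> r (occurrence 1), <S> is followed by <S> <D> r with FIRST {r, t}; in <N>-><S> <S> <D> r (occurrence 2), <S> is followed by <D> r with FIRST {r, t}. Thus FOLLOW(<S>) = {$, r, t}.
FOLLOW(<N>): in <S>->r <L> <N>, the suffix after <N> is empty, so FOLLOW(<N>) ⊇ FOLLOW(<S>) = {$, r, t}; in <S>-><N> <N> r (occurrence 1), <N> is followed by <N> r with FIRST {r, t}; in <S>-><N> <N> r (occurrence 2), <N> is followed by r with FIRST {r}; in <D>-><N> t, <N> is followed by t with FIRST {t}. Thus FOLLOW(<N>) = {$, r, t}.
FOLLOW(<D>): in <N>-><S> <S> <D> r, <D> is followed by r with FIRST {r}. Thus FOLLOW(<D>) = {r}.
FOLLOW(<L>): in <S>->r <L> <N>, <L> is followed by <N> with FIRST {epsilon, r, t}; in <S>->r <L> <N>, the suffix after <L> is nullable, so FOLLOW(<L>) ⊇ FOLLOW(<S>) = {$, r, t}. Thus FOLLOW(<L>) = {$, r, t}.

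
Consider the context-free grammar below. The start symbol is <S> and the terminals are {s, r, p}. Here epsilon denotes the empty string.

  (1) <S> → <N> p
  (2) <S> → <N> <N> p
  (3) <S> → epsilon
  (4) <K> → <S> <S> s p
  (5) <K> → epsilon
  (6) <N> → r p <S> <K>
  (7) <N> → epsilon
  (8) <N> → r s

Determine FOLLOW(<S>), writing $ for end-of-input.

FIRST(<N>): from <N>→r p <S> <K> we get {r}; from <N>→epsilon we get {epsilon}; from <N>→r s we get {r}. So FIRST(<N>) = {epsilon, r}.
FIRST(<S>): from <S>→<N> p we get {p, r}; from <S>→<N> <N> p we get {p, r}; from <S>→epsilon we get {epsilon}. So FIRST(<S>) = {epsilon, p, r}.
FIRST(<K>): from <K>→<S> <S> s p we get {p, r, s}; from <K>→epsilon we get {epsilon}. So FIRST(<K>) = {epsilon, p, r, s}.
FOLLOW(<S>) includes $ since <S> is the start symbol.
FOLLOW(<N>): in <S>→<N> p, <N> is followed by p with FIRST {p}; in <S>→<N> <N> p (occurrence 1), <N> is followed by <N> p with FIRST {p, r}; in <S>→<N> <N> p (occurrence 2), <N> is followed by p with FIRST {p}. Thus FOLLOW(<N>) = {p, r}.
FOLLOW(<S>): in <K>→<S> <S> s p (occurrence 1), <S> is followed by <S> s p with FIRST {p, r, s}; in <K>→<S> <S> s p (occurrence 2), <S> is followed by s p with FIRST {s}; in <N>→r p <S> <K>, <S> is followed by <K> with FIRST {epsilon, p, r, s}; in <N>→r p <S> <K>, the suffix after <S> is nullable, so FOLLOW(<S>) ⊇ FOLLOW(<N>) = {p, r}. Thus FOLLOW(<S>) = {$, p, r, s}.
FOLLOW(<K>): in <N>→r p <S> <K>, the suffix after <K> is empty, so FOLLOW(<K>) ⊇ FOLLOW(<N>) = {p, r}. Thus FOLLOW(<K>) = {p, r}.

{$, p, r, s}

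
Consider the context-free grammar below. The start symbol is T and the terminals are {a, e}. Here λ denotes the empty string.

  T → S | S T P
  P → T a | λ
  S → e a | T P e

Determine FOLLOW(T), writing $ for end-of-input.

{$, a, e}

FIRST(T): from T→S we get {e}; from T→S T P we get {e}. So FIRST(T) = {e}.
FIRST(P): from P→T a we get {e}; from P→λ we get {λ}. So FIRST(P) = {λ, e}.
FIRST(S): from S→e a we get {e}; from S→T P e we get {e}. So FIRST(S) = {e}.
FOLLOW(T) includes $ since T is the start symbol.
FOLLOW(T): in T→S T P, T is followed by P with FIRST {λ, e}; in T→S T P, the suffix after T is nullable (adds nothing new); in P→T a, T is followed by a with FIRST {a}; in S→T P e, T is followed by P e with FIRST {e}. Thus FOLLOW(T) = {$, a, e}.
FOLLOW(P): in T→S T P, the suffix after P is empty, so FOLLOW(P) ⊇ FOLLOW(T) = {$, a, e}; in S→T P e, P is followed by e with FIRST {e}. Thus FOLLOW(P) = {$, a, e}.
FOLLOW(S): in T→S, the suffix after S is empty, so FOLLOW(S) ⊇ FOLLOW(T) = {$, a, e}; in T→S T P, S is followed by T P with FIRST {e}. Thus FOLLOW(S) = {$, a, e}.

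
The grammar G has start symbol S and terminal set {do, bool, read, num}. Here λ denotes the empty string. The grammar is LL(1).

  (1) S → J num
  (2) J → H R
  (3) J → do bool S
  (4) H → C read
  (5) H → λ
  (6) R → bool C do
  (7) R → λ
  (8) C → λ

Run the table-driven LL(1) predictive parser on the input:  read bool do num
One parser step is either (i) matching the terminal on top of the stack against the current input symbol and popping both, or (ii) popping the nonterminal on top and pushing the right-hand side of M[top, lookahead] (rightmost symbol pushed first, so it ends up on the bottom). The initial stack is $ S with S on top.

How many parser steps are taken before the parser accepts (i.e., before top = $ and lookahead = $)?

step 1: stack=$ S  input=read bool do num $  — expand S → J num
step 2: stack=$ num J  input=read bool do num $  — expand J → H R
step 3: stack=$ num R H  input=read bool do num $  — expand H → C read
step 4: stack=$ num R read C  input=read bool do num $  — expand C → λ
step 5: stack=$ num R read  input=read bool do num $  — match read
step 6: stack=$ num R  input=bool do num $  — expand R → bool C do
step 7: stack=$ num do C bool  input=bool do num $  — match bool
step 8: stack=$ num do C  input=do num $  — expand C → λ
step 9: stack=$ num do  input=do num $  — match do
step 10: stack=$ num  input=num $  — match num
Accept reached after 10 steps.

10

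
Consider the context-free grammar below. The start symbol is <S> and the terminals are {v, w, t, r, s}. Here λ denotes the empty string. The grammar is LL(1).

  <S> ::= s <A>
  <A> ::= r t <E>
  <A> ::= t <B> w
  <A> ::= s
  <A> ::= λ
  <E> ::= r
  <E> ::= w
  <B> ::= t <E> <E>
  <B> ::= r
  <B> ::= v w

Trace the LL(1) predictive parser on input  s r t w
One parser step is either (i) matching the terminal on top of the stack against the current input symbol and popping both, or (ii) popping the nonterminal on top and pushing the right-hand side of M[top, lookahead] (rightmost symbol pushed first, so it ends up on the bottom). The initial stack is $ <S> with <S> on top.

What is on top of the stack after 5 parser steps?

     Stack      Input      Action
  1  $ <S>      s r t w $  expand <S> ::= s <A>
  2  $ <A> s    s r t w $  match s
  3  $ <A>      r t w $    expand <A> ::= r t <E>
  4  $ <E> t r  r t w $    match r
  5  $ <E> t    t w $      match t
Stack after step 5: $ <E> (top = <E>).

<E>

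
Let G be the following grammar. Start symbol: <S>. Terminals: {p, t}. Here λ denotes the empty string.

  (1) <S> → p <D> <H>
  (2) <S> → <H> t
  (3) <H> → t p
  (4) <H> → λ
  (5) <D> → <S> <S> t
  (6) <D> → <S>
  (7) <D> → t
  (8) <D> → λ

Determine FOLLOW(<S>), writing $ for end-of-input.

{$, p, t}

FIRST(<H>): from <H>→t p we get {t}; from <H>→λ we get {λ}. So FIRST(<H>) = {λ, t}.
FIRST(<S>): from <S>→p <D> <H> we get {p}; from <S>→<H> t we get {t}. So FIRST(<S>) = {p, t}.
FIRST(<D>): from <D>→<S> <S> t we get {p, t}; from <D>→<S> we get {p, t}; from <D>→t we get {t}; from <D>→λ we get {λ}. So FIRST(<D>) = {λ, p, t}.
FOLLOW(<S>) includes $ since <S> is the start symbol.
FOLLOW(<S>): in <D>→<S> <S> t (occurrence 1), <S> is followed by <S> t with FIRST {p, t}; in <D>→<S> <S> t (occurrence 2), <S> is followed by t with FIRST {t}; in <D>→<S>, the suffix after <S> is empty, so FOLLOW(<S>) ⊇ FOLLOW(<D>) = {$, p, t}. Thus FOLLOW(<S>) = {$, p, t}.
FOLLOW(<H>): in <S>→p <D> <H>, the suffix after <H> is empty, so FOLLOW(<H>) ⊇ FOLLOW(<S>) = {$, p, t}; in <S>→<H> t, <H> is followed by t with FIRST {t}. Thus FOLLOW(<H>) = {$, p, t}.
FOLLOW(<D>): in <S>→p <D> <H>, <D> is followed by <H> with FIRST {λ, t}; in <S>→p <D> <H>, the suffix after <D> is nullable, so FOLLOW(<D>) ⊇ FOLLOW(<S>) = {$, p, t}. Thus FOLLOW(<D>) = {$, p, t}.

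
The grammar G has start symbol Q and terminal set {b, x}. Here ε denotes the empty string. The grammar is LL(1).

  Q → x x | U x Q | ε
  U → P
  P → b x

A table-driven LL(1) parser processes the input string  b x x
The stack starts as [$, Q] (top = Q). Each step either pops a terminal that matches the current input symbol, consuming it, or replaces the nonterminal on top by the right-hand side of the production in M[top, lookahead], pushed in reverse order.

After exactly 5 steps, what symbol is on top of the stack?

step 1: stack=$ Q  input=b x x $  — expand Q → U x Q
step 2: stack=$ Q x U  input=b x x $  — expand U → P
step 3: stack=$ Q x P  input=b x x $  — expand P → b x
step 4: stack=$ Q x x b  input=b x x $  — match b
step 5: stack=$ Q x x  input=x x $  — match x
Stack after step 5: $ Q x (top = x).

x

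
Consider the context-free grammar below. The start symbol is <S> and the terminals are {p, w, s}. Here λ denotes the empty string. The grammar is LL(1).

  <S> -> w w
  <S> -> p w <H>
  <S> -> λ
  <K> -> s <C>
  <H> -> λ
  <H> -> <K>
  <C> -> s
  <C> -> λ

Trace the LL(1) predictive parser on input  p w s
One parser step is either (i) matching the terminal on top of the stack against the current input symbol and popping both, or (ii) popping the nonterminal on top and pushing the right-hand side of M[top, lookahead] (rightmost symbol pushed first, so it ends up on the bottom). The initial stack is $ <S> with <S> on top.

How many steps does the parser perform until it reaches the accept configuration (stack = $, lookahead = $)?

7

     Stack      Input    Action
  1  $ <S>      p w s $  expand <S> -> p w <H>
  2  $ <H> w p  p w s $  match p
  3  $ <H> w    w s $    match w
  4  $ <H>      s $      expand <H> -> <K>
  5  $ <K>      s $      expand <K> -> s <C>
  6  $ <C> s    s $      match s
  7  $ <C>      $        expand <C> -> λ
Accept reached after 7 steps.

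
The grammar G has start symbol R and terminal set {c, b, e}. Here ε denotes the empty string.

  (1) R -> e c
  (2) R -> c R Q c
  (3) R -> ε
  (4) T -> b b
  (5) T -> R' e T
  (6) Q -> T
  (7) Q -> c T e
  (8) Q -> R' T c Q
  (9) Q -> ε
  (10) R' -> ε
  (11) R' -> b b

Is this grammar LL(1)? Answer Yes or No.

No

FIRST(R) = {ε, c, e}
FIRST(T) = {b, e}
FIRST(Q) = {ε, b, c, e}
FIRST(R') = {ε, b}
FOLLOW(R) = {$, b, c, e}
FOLLOW(T) = {c, e}
FOLLOW(Q) = {c}
FOLLOW(R') = {b, e}
Cell M[Q, b] receives both Q -> T and Q -> R' T c Q — the grammar is not LL(1).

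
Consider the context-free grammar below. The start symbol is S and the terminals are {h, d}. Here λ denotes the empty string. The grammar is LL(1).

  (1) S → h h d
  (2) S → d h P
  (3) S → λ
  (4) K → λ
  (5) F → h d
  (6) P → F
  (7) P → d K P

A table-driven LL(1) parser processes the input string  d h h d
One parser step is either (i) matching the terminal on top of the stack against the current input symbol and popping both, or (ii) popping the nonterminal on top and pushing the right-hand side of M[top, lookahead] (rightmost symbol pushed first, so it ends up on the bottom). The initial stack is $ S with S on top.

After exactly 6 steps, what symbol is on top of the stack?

d

step 1: stack=$ S  input=d h h d $  — expand S → d h P
step 2: stack=$ P h d  input=d h h d $  — match d
step 3: stack=$ P h  input=h h d $  — match h
step 4: stack=$ P  input=h d $  — expand P → F
step 5: stack=$ F  input=h d $  — expand F → h d
step 6: stack=$ d h  input=h d $  — match h
Stack after step 6: $ d (top = d).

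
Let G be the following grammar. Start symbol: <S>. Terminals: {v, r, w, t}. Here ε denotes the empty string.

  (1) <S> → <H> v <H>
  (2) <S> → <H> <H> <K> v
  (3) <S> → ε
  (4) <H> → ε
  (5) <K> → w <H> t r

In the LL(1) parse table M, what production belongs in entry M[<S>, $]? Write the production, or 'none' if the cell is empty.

FIRST(<H>): from <H>→ε we get {ε}. So FIRST(<H>) = {ε}.
FIRST(<K>): from <K>→w <H> t r we get {w}. So FIRST(<K>) = {w}.
FIRST(<S>): from <S>→<H> v <H> we get {v}; from <S>→<H> <H> <K> v we get {w}; from <S>→ε we get {ε}. So FIRST(<S>) = {ε, v, w}.
FOLLOW(<S>) includes $ since <S> is the start symbol.
FOLLOW(<S>): <S> appears on no right-hand side. Thus FOLLOW(<S>) = {$}.
For <S> → <H> v <H>: FIRST(<H> v <H>) = {v}, so it goes in M[<S>, t] for t ∈ {v}.
For <S> → <H> <H> <K> v: FIRST(<H> <H> <K> v) = {w}, so it goes in M[<S>, t] for t ∈ {w}.
For <S> → ε: FIRST(ε) = {ε}, so it goes in M[<S>, t] for t ∈ {}; since ε ∈ FIRST, also for every t ∈ FOLLOW(<S>) = {$}.

<S> → ε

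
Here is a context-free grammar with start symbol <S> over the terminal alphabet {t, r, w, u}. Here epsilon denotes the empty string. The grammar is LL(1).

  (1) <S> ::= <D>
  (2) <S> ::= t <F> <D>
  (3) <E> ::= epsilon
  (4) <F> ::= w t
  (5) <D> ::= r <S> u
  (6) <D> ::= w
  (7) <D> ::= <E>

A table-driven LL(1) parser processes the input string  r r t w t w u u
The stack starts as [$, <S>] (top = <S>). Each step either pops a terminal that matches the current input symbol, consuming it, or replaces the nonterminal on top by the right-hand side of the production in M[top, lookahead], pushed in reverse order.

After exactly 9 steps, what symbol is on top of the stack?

step 1: stack=$ <S>  input=r r t w t w u u $  — expand <S> ::= <D>
step 2: stack=$ <D>  input=r r t w t w u u $  — expand <D> ::= r <S> u
step 3: stack=$ u <S> r  input=r r t w t w u u $  — match r
step 4: stack=$ u <S>  input=r t w t w u u $  — expand <S> ::= <D>
step 5: stack=$ u <D>  input=r t w t w u u $  — expand <D> ::= r <S> u
step 6: stack=$ u u <S> r  input=r t w t w u u $  — match r
step 7: stack=$ u u <S>  input=t w t w u u $  — expand <S> ::= t <F> <D>
step 8: stack=$ u u <D> <F> t  input=t w t w u u $  — match t
step 9: stack=$ u u <D> <F>  input=w t w u u $  — expand <F> ::= w t
Stack after step 9: $ u u <D> t w (top = w).

w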